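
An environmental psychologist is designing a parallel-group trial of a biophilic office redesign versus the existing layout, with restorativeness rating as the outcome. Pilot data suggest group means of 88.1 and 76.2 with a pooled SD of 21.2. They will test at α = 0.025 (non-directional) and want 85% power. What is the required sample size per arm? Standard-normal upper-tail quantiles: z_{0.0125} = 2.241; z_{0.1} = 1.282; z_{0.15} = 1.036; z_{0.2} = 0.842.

Cohen's d = |M₁ − M₂| / SD_pooled = |88.1 − 76.2| / 21.2 = 11.9 / 21.2 = 0.561.
For two independent groups with equal n: n = 2·((z_{α/2} + z_β) / d)².
z_{α/2} + z_β = 2.241 + 1.036 = 3.277.
n = 2 × (3.277 / 0.561)² = 2 × 5.841² = 2 × 34.12 = 68.2.
Round up to the next whole participant.

n = 69 per group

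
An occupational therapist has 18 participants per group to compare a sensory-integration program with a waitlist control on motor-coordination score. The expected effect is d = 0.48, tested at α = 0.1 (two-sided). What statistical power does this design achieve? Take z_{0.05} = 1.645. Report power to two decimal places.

For two equal groups, power = Φ(d·√(n/2) − z_{α/2}).
d·√(n/2) = 0.48 × √(18/2) = 0.48 × 3.000 = 1.440.
z_β = 1.440 − 1.645 = -0.205.
Power = Φ(-0.205) = 0.419.

power ≈ 0.42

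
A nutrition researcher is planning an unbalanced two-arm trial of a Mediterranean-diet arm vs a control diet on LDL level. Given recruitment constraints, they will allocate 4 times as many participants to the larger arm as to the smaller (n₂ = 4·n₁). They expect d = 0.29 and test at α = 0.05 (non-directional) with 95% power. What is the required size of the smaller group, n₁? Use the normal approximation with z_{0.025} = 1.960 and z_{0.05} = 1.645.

n₁ = 194

With allocation ratio k = n₂/n₁ = 4, Var(x̄₁−x̄₂) = σ²(1/n₁ + 1/(k·n₁)) = σ²·(k+1)/(k·n₁).
So n₁ = (1 + 1/k)·((z_{α/2} + z_β)/d)² = 1.250 × (3.605/0.29)².
n₁ = 1.250 × 154.53 = 193.2.
Round up: n₁ = 194, giving n₂ = 4 × 194 = 776.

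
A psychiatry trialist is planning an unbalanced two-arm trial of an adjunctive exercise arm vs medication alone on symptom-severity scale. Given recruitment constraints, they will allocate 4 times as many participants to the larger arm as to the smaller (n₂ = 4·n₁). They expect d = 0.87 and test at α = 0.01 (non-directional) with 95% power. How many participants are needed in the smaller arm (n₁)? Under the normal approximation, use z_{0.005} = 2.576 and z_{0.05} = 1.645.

With allocation ratio k = n₂/n₁ = 4, Var(x̄₁−x̄₂) = σ²(1/n₁ + 1/(k·n₁)) = σ²·(k+1)/(k·n₁).
So n₁ = (1 + 1/k)·((z_{α/2} + z_β)/d)² = 1.250 × (4.221/0.87)².
n₁ = 1.250 × 23.54 = 29.4.
Round up: n₁ = 30, giving n₂ = 4 × 30 = 120.

n₁ = 30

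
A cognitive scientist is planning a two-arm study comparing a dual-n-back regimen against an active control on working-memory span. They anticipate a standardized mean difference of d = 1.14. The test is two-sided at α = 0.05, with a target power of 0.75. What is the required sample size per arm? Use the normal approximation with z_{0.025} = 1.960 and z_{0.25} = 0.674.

For two independent groups with equal n: n = 2·((z_{α/2} + z_β) / d)².
z_{α/2} + z_β = 1.960 + 0.674 = 2.634.
n = 2 × (2.634 / 1.14)² = 2 × 2.311² = 2 × 5.34 = 10.7.
Round up to the next whole participant.

n = 11 per group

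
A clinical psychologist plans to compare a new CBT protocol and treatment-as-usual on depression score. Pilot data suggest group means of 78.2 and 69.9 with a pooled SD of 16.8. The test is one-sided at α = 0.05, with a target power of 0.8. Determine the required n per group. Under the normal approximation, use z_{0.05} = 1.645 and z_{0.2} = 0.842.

n = 51 per group

Cohen's d = |M₁ − M₂| / SD_pooled = |78.2 − 69.9| / 16.8 = 8.3 / 16.8 = 0.494.
For two independent groups with equal n: n = 2·((z_{α} + z_β) / d)².
z_{α} + z_β = 1.645 + 0.842 = 2.487.
n = 2 × (2.487 / 0.494)² = 2 × 5.034² = 2 × 25.35 = 50.7.
Round up to the next whole participant.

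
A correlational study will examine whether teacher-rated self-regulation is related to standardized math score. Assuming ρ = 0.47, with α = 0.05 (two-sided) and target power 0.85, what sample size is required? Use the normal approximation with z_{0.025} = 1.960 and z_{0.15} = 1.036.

Fisher's z: C = ½·ln((1+r)/(1−r)) = ½·ln(2.7736) = 0.5101.
n = ((z_{α/2} + z_β)/C)² + 3.
(1.960 + 1.036) / 0.5101 = 2.996 / 0.5101 = 5.873.
n = 5.873² + 3 = 34.50 + 3 = 37.5.
Round up.

n = 38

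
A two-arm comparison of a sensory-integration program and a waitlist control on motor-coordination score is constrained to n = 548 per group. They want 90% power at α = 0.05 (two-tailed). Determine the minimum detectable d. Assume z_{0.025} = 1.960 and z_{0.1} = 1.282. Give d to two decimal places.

For two independent groups of n = 548 each: d_min = (z_{α/2} + z_β)·√(2/n).
z-sum = 1.960 + 1.282 = 3.242.
d_min = 3.242 × √(2/548) = 3.242 × 0.0604 = 0.196.

d_min ≈ 0.20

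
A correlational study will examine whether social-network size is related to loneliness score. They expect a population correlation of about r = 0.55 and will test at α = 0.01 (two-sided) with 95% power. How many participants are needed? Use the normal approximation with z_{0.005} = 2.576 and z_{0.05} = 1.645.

Fisher's z: C = ½·ln((1+r)/(1−r)) = ½·ln(3.4444) = 0.6184.
n = ((z_{α/2} + z_β)/C)² + 3.
(2.576 + 1.645) / 0.6184 = 4.221 / 0.6184 = 6.826.
n = 6.826² + 3 = 46.59 + 3 = 49.6.
Round up.

n = 50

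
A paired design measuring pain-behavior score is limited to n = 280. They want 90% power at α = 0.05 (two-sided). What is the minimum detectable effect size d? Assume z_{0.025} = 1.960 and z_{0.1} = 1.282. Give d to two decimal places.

For a single sample (or paired design) of n = 280: d_min = (z_{α/2} + z_β)/√n.
z-sum = 1.960 + 1.282 = 3.242.
d_min = 3.242 / √280 = 3.242 / 16.733 = 0.194.

d_min ≈ 0.19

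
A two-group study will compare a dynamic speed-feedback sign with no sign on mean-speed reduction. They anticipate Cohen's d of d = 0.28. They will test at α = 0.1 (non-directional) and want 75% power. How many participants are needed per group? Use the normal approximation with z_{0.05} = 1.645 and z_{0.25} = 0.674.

n = 138 per group

For two independent groups with equal n: n = 2·((z_{α/2} + z_β) / d)².
z_{α/2} + z_β = 1.645 + 0.674 = 2.319.
n = 2 × (2.319 / 0.28)² = 2 × 8.282² = 2 × 68.59 = 137.2.
Round up to the next whole participant.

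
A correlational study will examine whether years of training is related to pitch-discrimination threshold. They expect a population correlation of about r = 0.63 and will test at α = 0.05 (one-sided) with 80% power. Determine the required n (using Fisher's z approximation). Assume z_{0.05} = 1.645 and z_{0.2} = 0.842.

n = 15

Fisher's z: C = ½·ln((1+r)/(1−r)) = ½·ln(4.4054) = 0.7414.
n = ((z_{α} + z_β)/C)² + 3.
(1.645 + 0.842) / 0.7414 = 2.487 / 0.7414 = 3.354.
n = 3.354² + 3 = 11.25 + 3 = 14.3.
Round up.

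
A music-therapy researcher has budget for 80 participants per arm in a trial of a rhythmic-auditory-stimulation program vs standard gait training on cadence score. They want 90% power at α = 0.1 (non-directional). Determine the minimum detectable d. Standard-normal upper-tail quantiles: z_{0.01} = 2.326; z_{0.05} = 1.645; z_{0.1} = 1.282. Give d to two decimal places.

For two independent groups of n = 80 each: d_min = (z_{α/2} + z_β)·√(2/n).
z-sum = 1.645 + 1.282 = 2.927.
d_min = 2.927 × √(2/80) = 2.927 × 0.1581 = 0.463.

d_min ≈ 0.46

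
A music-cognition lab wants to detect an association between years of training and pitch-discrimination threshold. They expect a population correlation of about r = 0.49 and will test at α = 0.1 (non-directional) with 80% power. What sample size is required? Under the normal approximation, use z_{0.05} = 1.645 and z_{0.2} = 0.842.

Fisher's z: C = ½·ln((1+r)/(1−r)) = ½·ln(2.9216) = 0.5361.
n = ((z_{α/2} + z_β)/C)² + 3.
(1.645 + 0.842) / 0.5361 = 2.487 / 0.5361 = 4.639.
n = 4.639² + 3 = 21.52 + 3 = 24.5.
Round up.

n = 25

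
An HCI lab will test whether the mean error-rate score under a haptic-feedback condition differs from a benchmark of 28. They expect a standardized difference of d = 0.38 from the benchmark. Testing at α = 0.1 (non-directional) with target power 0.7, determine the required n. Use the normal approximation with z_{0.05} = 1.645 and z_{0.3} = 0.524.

n = 33

For a one-sample test: n = ((z_{α/2} + z_β) / d)².
z_{α/2} + z_β = 1.645 + 0.524 = 2.169.
n = (2.169 / 0.38)² = 5.708² = 32.58.
Round up.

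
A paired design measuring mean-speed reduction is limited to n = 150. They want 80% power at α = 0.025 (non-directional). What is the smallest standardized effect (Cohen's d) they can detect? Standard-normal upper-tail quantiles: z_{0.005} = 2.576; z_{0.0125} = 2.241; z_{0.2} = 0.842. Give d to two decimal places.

For a single sample (or paired design) of n = 150: d_min = (z_{α/2} + z_β)/√n.
z-sum = 2.241 + 0.842 = 3.083.
d_min = 3.083 / √150 = 3.083 / 12.247 = 0.252.

d_min ≈ 0.25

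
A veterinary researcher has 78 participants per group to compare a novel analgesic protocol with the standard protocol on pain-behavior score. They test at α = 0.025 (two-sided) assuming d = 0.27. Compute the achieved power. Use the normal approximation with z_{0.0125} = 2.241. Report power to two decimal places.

power ≈ 0.29

For two equal groups, power = Φ(d·√(n/2) − z_{α/2}).
d·√(n/2) = 0.27 × √(78/2) = 0.27 × 6.245 = 1.686.
z_β = 1.686 − 2.241 = -0.555.
Power = Φ(-0.555) = 0.289.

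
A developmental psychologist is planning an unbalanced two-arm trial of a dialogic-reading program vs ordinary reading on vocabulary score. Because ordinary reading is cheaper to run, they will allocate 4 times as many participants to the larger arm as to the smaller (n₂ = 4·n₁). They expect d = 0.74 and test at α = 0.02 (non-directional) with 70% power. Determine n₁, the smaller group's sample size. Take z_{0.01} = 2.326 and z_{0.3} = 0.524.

With allocation ratio k = n₂/n₁ = 4, Var(x̄₁−x̄₂) = σ²(1/n₁ + 1/(k·n₁)) = σ²·(k+1)/(k·n₁).
So n₁ = (1 + 1/k)·((z_{α/2} + z_β)/d)² = 1.250 × (2.850/0.74)².
n₁ = 1.250 × 14.83 = 18.5.
Round up: n₁ = 19, giving n₂ = 4 × 19 = 76.

n₁ = 19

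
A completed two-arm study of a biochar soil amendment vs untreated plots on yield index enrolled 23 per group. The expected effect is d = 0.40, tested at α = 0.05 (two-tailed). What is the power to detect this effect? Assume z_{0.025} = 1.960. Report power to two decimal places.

For two equal groups, power = Φ(d·√(n/2) − z_{α/2}).
d·√(n/2) = 0.40 × √(23/2) = 0.40 × 3.391 = 1.356.
z_β = 1.356 − 1.960 = -0.604.
Power = Φ(-0.604) = 0.273.

power ≈ 0.27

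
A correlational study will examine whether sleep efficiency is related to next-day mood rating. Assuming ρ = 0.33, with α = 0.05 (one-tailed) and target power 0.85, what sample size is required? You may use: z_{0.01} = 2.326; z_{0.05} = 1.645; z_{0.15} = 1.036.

Fisher's z: C = ½·ln((1+r)/(1−r)) = ½·ln(1.9851) = 0.3428.
n = ((z_{α} + z_β)/C)² + 3.
(1.645 + 1.036) / 0.3428 = 2.681 / 0.3428 = 7.821.
n = 7.821² + 3 = 61.17 + 3 = 64.2.
Round up.

n = 65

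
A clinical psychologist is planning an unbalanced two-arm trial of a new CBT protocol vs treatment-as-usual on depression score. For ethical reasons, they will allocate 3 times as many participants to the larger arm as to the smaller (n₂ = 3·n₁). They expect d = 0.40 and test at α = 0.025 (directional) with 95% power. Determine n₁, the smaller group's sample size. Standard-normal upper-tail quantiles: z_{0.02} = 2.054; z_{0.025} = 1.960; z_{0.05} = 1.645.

n₁ = 109

With allocation ratio k = n₂/n₁ = 3, Var(x̄₁−x̄₂) = σ²(1/n₁ + 1/(k·n₁)) = σ²·(k+1)/(k·n₁).
So n₁ = (1 + 1/k)·((z_{α} + z_β)/d)² = 1.333 × (3.605/0.40)².
n₁ = 1.333 × 81.23 = 108.3.
Round up: n₁ = 109, giving n₂ = 3 × 109 = 327.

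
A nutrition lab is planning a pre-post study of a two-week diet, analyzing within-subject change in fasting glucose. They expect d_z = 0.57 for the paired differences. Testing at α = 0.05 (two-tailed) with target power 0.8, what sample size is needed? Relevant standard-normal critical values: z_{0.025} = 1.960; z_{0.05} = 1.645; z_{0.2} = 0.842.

n = 25 pairs

For a paired (one-sample on differences) test: n = ((z_{α/2} + z_β) / d)².
z_{α/2} + z_β = 1.960 + 0.842 = 2.802.
n = (2.802 / 0.57)² = 4.916² = 24.16.
Round up.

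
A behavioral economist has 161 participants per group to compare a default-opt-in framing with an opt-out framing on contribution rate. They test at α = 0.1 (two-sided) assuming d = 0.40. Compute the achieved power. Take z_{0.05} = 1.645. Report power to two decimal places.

For two equal groups, power = Φ(d·√(n/2) − z_{α/2}).
d·√(n/2) = 0.40 × √(161/2) = 0.40 × 8.972 = 3.589.
z_β = 3.589 − 1.645 = 1.944.
Power = Φ(1.944) = 0.974.

power ≈ 0.97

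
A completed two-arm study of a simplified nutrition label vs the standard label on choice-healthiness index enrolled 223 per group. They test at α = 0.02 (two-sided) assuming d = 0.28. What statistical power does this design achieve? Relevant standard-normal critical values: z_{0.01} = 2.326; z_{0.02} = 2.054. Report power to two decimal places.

power ≈ 0.74

For two equal groups, power = Φ(d·√(n/2) − z_{α/2}).
d·√(n/2) = 0.28 × √(223/2) = 0.28 × 10.559 = 2.957.
z_β = 2.957 − 2.326 = 0.631.
Power = Φ(0.631) = 0.736.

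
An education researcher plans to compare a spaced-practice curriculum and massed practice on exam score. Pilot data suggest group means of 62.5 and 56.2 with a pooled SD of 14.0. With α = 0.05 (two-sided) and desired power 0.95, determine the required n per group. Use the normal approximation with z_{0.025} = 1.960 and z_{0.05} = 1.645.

n = 129 per group

Cohen's d = |M₁ − M₂| / SD_pooled = |62.5 − 56.2| / 14.0 = 6.3 / 14.0 = 0.450.
For two independent groups with equal n: n = 2·((z_{α/2} + z_β) / d)².
z_{α/2} + z_β = 1.960 + 1.645 = 3.605.
n = 2 × (3.605 / 0.450)² = 2 × 8.011² = 2 × 64.18 = 128.4.
Round up to the next whole participant.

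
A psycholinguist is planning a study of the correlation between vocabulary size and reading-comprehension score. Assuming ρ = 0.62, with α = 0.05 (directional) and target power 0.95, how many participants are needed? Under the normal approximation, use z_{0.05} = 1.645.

Fisher's z: C = ½·ln((1+r)/(1−r)) = ½·ln(4.2632) = 0.7250.
n = ((z_{α} + z_β)/C)² + 3.
(1.645 + 1.645) / 0.7250 = 3.290 / 0.7250 = 4.538.
n = 4.538² + 3 = 20.59 + 3 = 23.6.
Round up.

n = 24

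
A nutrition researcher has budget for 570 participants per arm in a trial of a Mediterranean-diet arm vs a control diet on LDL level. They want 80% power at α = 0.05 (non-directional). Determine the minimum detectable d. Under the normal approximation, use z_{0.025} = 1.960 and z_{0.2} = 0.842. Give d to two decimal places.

For two independent groups of n = 570 each: d_min = (z_{α/2} + z_β)·√(2/n).
z-sum = 1.960 + 0.842 = 2.802.
d_min = 2.802 × √(2/570) = 2.802 × 0.0592 = 0.166.

d_min ≈ 0.17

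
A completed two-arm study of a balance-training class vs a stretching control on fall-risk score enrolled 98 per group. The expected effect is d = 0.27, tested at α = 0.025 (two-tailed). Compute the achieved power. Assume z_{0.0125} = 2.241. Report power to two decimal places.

power ≈ 0.36

For two equal groups, power = Φ(d·√(n/2) − z_{α/2}).
d·√(n/2) = 0.27 × √(98/2) = 0.27 × 7.000 = 1.890.
z_β = 1.890 − 2.241 = -0.351.
Power = Φ(-0.351) = 0.363.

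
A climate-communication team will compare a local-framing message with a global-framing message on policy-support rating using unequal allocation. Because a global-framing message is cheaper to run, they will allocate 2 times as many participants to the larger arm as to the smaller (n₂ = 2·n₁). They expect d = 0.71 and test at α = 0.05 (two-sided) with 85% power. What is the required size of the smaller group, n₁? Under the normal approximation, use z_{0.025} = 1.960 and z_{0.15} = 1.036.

n₁ = 27

With allocation ratio k = n₂/n₁ = 2, Var(x̄₁−x̄₂) = σ²(1/n₁ + 1/(k·n₁)) = σ²·(k+1)/(k·n₁).
So n₁ = (1 + 1/k)·((z_{α/2} + z_β)/d)² = 1.500 × (2.996/0.71)².
n₁ = 1.500 × 17.81 = 26.7.
Round up: n₁ = 27, giving n₂ = 2 × 27 = 54.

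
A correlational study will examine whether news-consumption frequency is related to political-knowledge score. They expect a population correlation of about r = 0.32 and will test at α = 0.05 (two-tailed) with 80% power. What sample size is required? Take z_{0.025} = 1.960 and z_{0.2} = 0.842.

n = 75

Fisher's z: C = ½·ln((1+r)/(1−r)) = ½·ln(1.9412) = 0.3316.
n = ((z_{α/2} + z_β)/C)² + 3.
(1.960 + 0.842) / 0.3316 = 2.802 / 0.3316 = 8.450.
n = 8.450² + 3 = 71.40 + 3 = 74.4.
Round up.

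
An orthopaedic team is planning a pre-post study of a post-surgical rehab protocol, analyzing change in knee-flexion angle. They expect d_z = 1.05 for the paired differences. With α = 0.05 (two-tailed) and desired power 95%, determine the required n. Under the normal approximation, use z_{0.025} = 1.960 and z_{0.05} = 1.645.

For a paired (one-sample on differences) test: n = ((z_{α/2} + z_β) / d)².
z_{α/2} + z_β = 1.960 + 1.645 = 3.605.
n = (3.605 / 1.05)² = 3.433² = 11.79.
Round up.

n = 12 pairs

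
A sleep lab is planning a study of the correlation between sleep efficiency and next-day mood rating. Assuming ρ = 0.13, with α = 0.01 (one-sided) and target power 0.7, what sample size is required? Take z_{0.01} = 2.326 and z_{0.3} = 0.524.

Fisher's z: C = ½·ln((1+r)/(1−r)) = ½·ln(1.2989) = 0.1307.
n = ((z_{α} + z_β)/C)² + 3.
(2.326 + 0.524) / 0.1307 = 2.850 / 0.1307 = 21.806.
n = 21.806² + 3 = 475.49 + 3 = 478.5.
Round up.

n = 479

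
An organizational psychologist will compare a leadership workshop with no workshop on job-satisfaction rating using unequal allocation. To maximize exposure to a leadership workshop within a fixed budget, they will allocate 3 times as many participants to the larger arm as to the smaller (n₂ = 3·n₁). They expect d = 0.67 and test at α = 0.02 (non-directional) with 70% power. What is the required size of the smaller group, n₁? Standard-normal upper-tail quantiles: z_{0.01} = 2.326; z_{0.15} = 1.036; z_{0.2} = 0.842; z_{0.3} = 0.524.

With allocation ratio k = n₂/n₁ = 3, Var(x̄₁−x̄₂) = σ²(1/n₁ + 1/(k·n₁)) = σ²·(k+1)/(k·n₁).
So n₁ = (1 + 1/k)·((z_{α/2} + z_β)/d)² = 1.333 × (2.850/0.67)².
n₁ = 1.333 × 18.09 = 24.1.
Round up: n₁ = 25, giving n₂ = 3 × 25 = 75.

n₁ = 25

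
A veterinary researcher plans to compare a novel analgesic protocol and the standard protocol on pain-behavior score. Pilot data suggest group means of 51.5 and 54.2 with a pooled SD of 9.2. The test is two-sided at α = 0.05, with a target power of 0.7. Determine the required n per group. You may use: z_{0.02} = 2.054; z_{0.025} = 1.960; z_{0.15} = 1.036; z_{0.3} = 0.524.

Cohen's d = |M₁ − M₂| / SD_pooled = |51.5 − 54.2| / 9.2 = 2.7 / 9.2 = 0.293.
For two independent groups with equal n: n = 2·((z_{α/2} + z_β) / d)².
z_{α/2} + z_β = 1.960 + 0.524 = 2.484.
n = 2 × (2.484 / 0.293)² = 2 × 8.478² = 2 × 71.87 = 143.7.
Round up to the next whole participant.

n = 144 per group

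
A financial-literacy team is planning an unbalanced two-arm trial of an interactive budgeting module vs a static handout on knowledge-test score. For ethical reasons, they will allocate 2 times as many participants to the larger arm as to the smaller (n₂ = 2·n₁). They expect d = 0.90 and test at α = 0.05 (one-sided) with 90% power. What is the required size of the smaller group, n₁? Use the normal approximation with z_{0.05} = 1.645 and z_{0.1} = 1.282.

n₁ = 16

With allocation ratio k = n₂/n₁ = 2, Var(x̄₁−x̄₂) = σ²(1/n₁ + 1/(k·n₁)) = σ²·(k+1)/(k·n₁).
So n₁ = (1 + 1/k)·((z_{α} + z_β)/d)² = 1.500 × (2.927/0.90)².
n₁ = 1.500 × 10.58 = 15.9.
Round up: n₁ = 16, giving n₂ = 2 × 16 = 32.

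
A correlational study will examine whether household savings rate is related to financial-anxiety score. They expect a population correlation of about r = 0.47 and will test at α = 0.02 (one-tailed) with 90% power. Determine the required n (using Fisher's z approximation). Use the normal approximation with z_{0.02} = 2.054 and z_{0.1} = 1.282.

n = 46

Fisher's z: C = ½·ln((1+r)/(1−r)) = ½·ln(2.7736) = 0.5101.
n = ((z_{α} + z_β)/C)² + 3.
(2.054 + 1.282) / 0.5101 = 3.336 / 0.5101 = 6.540.
n = 6.540² + 3 = 42.77 + 3 = 45.8.
Round up.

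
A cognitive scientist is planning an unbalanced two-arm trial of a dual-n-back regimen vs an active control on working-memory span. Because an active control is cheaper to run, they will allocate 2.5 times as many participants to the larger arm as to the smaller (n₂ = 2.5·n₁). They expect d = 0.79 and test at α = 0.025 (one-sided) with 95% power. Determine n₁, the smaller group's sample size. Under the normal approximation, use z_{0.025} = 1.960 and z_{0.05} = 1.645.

With allocation ratio k = n₂/n₁ = 2.5, Var(x̄₁−x̄₂) = σ²(1/n₁ + 1/(k·n₁)) = σ²·(k+1)/(k·n₁).
So n₁ = (1 + 1/k)·((z_{α} + z_β)/d)² = 1.400 × (3.605/0.79)².
n₁ = 1.400 × 20.82 = 29.2.
Round up: n₁ = 30, giving n₂ = 2.5 × 30 = 75.

n₁ = 30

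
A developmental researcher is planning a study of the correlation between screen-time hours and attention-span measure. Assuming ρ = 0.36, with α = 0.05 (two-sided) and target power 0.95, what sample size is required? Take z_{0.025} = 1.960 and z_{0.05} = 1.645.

n = 95

Fisher's z: C = ½·ln((1+r)/(1−r)) = ½·ln(2.1250) = 0.3769.
n = ((z_{α/2} + z_β)/C)² + 3.
(1.960 + 1.645) / 0.3769 = 3.605 / 0.3769 = 9.565.
n = 9.565² + 3 = 91.49 + 3 = 94.5.
Round up.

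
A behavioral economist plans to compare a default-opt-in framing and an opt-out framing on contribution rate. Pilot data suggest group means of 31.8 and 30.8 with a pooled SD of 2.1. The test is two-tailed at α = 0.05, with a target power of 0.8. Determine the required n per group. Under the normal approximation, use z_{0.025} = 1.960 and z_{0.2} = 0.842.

n = 70 per group

Cohen's d = |M₁ − M₂| / SD_pooled = |31.8 − 30.8| / 2.1 = 1.0 / 2.1 = 0.476.
For two independent groups with equal n: n = 2·((z_{α/2} + z_β) / d)².
z_{α/2} + z_β = 1.960 + 0.842 = 2.802.
n = 2 × (2.802 / 0.476)² = 2 × 5.887² = 2 × 34.65 = 69.3.
Round up to the next whole participant.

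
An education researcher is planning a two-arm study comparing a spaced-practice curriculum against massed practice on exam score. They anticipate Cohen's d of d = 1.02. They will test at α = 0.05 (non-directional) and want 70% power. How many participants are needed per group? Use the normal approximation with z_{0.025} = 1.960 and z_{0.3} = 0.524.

n = 12 per group

For two independent groups with equal n: n = 2·((z_{α/2} + z_β) / d)².
z_{α/2} + z_β = 1.960 + 0.524 = 2.484.
n = 2 × (2.484 / 1.02)² = 2 × 2.435² = 2 × 5.93 = 11.9.
Round up to the next whole participant.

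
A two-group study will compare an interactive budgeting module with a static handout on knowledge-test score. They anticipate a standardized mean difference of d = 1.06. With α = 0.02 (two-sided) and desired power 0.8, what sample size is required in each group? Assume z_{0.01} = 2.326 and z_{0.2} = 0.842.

For two independent groups with equal n: n = 2·((z_{α/2} + z_β) / d)².
z_{α/2} + z_β = 2.326 + 0.842 = 3.168.
n = 2 × (3.168 / 1.06)² = 2 × 2.989² = 2 × 8.93 = 17.9.
Round up to the next whole participant.

n = 18 per group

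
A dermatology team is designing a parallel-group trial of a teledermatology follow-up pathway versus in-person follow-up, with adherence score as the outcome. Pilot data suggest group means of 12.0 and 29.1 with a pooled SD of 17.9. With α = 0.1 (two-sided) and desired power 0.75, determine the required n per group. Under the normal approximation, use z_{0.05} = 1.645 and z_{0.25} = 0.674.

n = 12 per group

Cohen's d = |M₁ − M₂| / SD_pooled = |12.0 − 29.1| / 17.9 = 17.1 / 17.9 = 0.955.
For two independent groups with equal n: n = 2·((z_{α/2} + z_β) / d)².
z_{α/2} + z_β = 1.645 + 0.674 = 2.319.
n = 2 × (2.319 / 0.955)² = 2 × 2.428² = 2 × 5.90 = 11.8.
Round up to the next whole participant.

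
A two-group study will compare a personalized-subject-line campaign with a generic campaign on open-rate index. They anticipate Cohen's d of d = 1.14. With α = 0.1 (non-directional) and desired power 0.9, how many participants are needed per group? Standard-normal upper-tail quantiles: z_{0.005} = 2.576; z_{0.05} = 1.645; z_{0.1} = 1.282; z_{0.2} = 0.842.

For two independent groups with equal n: n = 2·((z_{α/2} + z_β) / d)².
z_{α/2} + z_β = 1.645 + 1.282 = 2.927.
n = 2 × (2.927 / 1.14)² = 2 × 2.568² = 2 × 6.59 = 13.2.
Round up to the next whole participant.

n = 14 per group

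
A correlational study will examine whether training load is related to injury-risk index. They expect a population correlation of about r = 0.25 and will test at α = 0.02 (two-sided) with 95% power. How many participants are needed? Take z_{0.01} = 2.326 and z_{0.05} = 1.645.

Fisher's z: C = ½·ln((1+r)/(1−r)) = ½·ln(1.6667) = 0.2554.
n = ((z_{α/2} + z_β)/C)² + 3.
(2.326 + 1.645) / 0.2554 = 3.971 / 0.2554 = 15.548.
n = 15.548² + 3 = 241.75 + 3 = 244.7.
Round up.

n = 245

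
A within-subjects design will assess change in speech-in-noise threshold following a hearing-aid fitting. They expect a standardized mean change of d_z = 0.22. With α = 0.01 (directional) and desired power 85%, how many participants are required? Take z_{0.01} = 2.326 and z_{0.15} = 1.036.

n = 234 pairs

For a paired (one-sample on differences) test: n = ((z_{α} + z_β) / d)².
z_{α} + z_β = 2.326 + 1.036 = 3.362.
n = (3.362 / 0.22)² = 15.282² = 233.53.
Round up.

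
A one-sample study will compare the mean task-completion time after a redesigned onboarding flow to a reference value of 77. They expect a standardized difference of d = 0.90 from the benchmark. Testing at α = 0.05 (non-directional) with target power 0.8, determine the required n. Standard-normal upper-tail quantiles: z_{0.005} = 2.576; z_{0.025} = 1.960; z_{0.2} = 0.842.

For a one-sample test: n = ((z_{α/2} + z_β) / d)².
z_{α/2} + z_β = 1.960 + 0.842 = 2.802.
n = (2.802 / 0.90)² = 3.113² = 9.69.
Round up.

n = 10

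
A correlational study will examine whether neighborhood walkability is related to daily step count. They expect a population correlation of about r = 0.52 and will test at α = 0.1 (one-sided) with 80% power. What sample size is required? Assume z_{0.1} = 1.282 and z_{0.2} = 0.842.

Fisher's z: C = ½·ln((1+r)/(1−r)) = ½·ln(3.1667) = 0.5763.
n = ((z_{α} + z_β)/C)² + 3.
(1.282 + 0.842) / 0.5763 = 2.124 / 0.5763 = 3.686.
n = 3.686² + 3 = 13.58 + 3 = 16.6.
Round up.

n = 17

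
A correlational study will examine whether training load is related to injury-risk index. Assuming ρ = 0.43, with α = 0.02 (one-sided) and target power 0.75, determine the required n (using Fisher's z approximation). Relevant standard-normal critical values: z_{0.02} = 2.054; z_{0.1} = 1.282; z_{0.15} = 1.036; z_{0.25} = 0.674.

n = 39

Fisher's z: C = ½·ln((1+r)/(1−r)) = ½·ln(2.5088) = 0.4599.
n = ((z_{α} + z_β)/C)² + 3.
(2.054 + 0.674) / 0.4599 = 2.728 / 0.4599 = 5.932.
n = 5.932² + 3 = 35.19 + 3 = 38.2.
Round up.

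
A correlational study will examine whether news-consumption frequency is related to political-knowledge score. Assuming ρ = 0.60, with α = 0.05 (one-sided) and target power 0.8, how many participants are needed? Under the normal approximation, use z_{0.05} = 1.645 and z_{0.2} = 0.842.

Fisher's z: C = ½·ln((1+r)/(1−r)) = ½·ln(4.0000) = 0.6931.
n = ((z_{α} + z_β)/C)² + 3.
(1.645 + 0.842) / 0.6931 = 2.487 / 0.6931 = 3.588.
n = 3.588² + 3 = 12.88 + 3 = 15.9.
Round up.

n = 16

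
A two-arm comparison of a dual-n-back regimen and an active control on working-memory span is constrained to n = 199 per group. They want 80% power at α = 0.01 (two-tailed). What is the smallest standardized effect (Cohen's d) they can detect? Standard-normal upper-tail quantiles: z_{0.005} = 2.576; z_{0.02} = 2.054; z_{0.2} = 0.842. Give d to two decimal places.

For two independent groups of n = 199 each: d_min = (z_{α/2} + z_β)·√(2/n).
z-sum = 2.576 + 0.842 = 3.418.
d_min = 3.418 × √(2/199) = 3.418 × 0.1003 = 0.343.

d_min ≈ 0.34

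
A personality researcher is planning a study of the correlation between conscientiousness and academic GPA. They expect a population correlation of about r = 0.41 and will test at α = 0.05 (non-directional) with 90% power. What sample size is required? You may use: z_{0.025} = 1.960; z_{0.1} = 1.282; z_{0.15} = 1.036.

n = 59

Fisher's z: C = ½·ln((1+r)/(1−r)) = ½·ln(2.3898) = 0.4356.
n = ((z_{α/2} + z_β)/C)² + 3.
(1.960 + 1.282) / 0.4356 = 3.242 / 0.4356 = 7.443.
n = 7.443² + 3 = 55.39 + 3 = 58.4.
Round up.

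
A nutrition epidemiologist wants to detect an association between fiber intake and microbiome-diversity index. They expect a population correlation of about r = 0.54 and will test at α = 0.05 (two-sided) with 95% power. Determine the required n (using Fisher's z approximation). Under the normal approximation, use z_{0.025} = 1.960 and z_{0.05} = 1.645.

Fisher's z: C = ½·ln((1+r)/(1−r)) = ½·ln(3.3478) = 0.6042.
n = ((z_{α/2} + z_β)/C)² + 3.
(1.960 + 1.645) / 0.6042 = 3.605 / 0.6042 = 5.967.
n = 5.967² + 3 = 35.60 + 3 = 38.6.
Round up.

n = 39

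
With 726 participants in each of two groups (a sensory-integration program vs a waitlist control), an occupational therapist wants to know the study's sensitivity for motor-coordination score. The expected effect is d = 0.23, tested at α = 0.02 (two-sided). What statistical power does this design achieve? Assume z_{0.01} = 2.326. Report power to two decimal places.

power ≈ 0.98

For two equal groups, power = Φ(d·√(n/2) − z_{α/2}).
d·√(n/2) = 0.23 × √(726/2) = 0.23 × 19.053 = 4.382.
z_β = 4.382 − 2.326 = 2.056.
Power = Φ(2.056) = 0.980.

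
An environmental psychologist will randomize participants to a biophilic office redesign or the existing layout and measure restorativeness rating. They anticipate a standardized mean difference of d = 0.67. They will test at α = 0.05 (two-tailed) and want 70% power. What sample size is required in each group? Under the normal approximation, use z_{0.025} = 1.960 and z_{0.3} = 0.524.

n = 28 per group

For two independent groups with equal n: n = 2·((z_{α/2} + z_β) / d)².
z_{α/2} + z_β = 1.960 + 0.524 = 2.484.
n = 2 × (2.484 / 0.67)² = 2 × 3.707² = 2 × 13.75 = 27.5.
Round up to the next whole participant.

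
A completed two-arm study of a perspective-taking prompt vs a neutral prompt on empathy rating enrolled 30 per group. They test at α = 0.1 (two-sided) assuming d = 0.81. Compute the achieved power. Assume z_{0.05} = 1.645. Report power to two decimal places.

power ≈ 0.93

For two equal groups, power = Φ(d·√(n/2) − z_{α/2}).
d·√(n/2) = 0.81 × √(30/2) = 0.81 × 3.873 = 3.137.
z_β = 3.137 − 1.645 = 1.492.
Power = Φ(1.492) = 0.932.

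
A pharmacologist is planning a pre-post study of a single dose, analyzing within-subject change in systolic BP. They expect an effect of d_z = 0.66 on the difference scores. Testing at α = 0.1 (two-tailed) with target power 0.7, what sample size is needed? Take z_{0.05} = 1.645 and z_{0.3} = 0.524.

For a paired (one-sample on differences) test: n = ((z_{α/2} + z_β) / d)².
z_{α/2} + z_β = 1.645 + 0.524 = 2.169.
n = (2.169 / 0.66)² = 3.286² = 10.80.
Round up.

n = 11 pairs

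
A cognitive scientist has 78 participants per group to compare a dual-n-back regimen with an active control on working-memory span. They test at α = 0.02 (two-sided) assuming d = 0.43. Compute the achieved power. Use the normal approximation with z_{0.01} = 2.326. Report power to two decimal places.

For two equal groups, power = Φ(d·√(n/2) − z_{α/2}).
d·√(n/2) = 0.43 × √(78/2) = 0.43 × 6.245 = 2.685.
z_β = 2.685 − 2.326 = 0.359.
Power = Φ(0.359) = 0.640.

power ≈ 0.64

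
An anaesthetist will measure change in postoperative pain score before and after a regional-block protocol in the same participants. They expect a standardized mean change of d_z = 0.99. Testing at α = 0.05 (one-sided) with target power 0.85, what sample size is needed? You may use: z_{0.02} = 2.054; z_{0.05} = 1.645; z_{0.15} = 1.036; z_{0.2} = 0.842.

For a paired (one-sample on differences) test: n = ((z_{α} + z_β) / d)².
z_{α} + z_β = 1.645 + 1.036 = 2.681.
n = (2.681 / 0.99)² = 2.708² = 7.33.
Round up.

n = 8 pairs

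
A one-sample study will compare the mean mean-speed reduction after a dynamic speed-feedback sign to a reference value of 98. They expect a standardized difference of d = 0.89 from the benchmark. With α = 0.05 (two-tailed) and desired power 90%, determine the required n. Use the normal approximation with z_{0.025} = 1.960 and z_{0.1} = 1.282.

n = 14

For a one-sample test: n = ((z_{α/2} + z_β) / d)².
z_{α/2} + z_β = 1.960 + 1.282 = 3.242.
n = (3.242 / 0.89)² = 3.643² = 13.27.
Round up.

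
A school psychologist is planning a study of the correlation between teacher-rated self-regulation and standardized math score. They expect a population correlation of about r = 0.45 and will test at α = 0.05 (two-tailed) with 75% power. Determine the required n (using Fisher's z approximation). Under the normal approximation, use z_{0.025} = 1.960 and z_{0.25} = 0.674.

Fisher's z: C = ½·ln((1+r)/(1−r)) = ½·ln(2.6364) = 0.4847.
n = ((z_{α/2} + z_β)/C)² + 3.
(1.960 + 0.674) / 0.4847 = 2.634 / 0.4847 = 5.434.
n = 5.434² + 3 = 29.53 + 3 = 32.5.
Round up.

n = 33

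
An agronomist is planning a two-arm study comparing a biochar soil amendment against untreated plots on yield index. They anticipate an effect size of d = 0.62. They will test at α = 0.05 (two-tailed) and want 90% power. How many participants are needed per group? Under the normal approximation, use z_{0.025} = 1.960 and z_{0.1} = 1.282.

For two independent groups with equal n: n = 2·((z_{α/2} + z_β) / d)².
z_{α/2} + z_β = 1.960 + 1.282 = 3.242.
n = 2 × (3.242 / 0.62)² = 2 × 5.229² = 2 × 27.34 = 54.7.
Round up to the next whole participant.

n = 55 per group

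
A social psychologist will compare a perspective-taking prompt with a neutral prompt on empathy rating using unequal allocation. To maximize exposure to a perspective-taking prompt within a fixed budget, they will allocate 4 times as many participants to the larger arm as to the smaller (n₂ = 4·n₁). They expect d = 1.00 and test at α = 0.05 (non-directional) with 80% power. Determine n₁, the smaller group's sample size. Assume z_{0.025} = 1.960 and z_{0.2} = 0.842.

n₁ = 10

With allocation ratio k = n₂/n₁ = 4, Var(x̄₁−x̄₂) = σ²(1/n₁ + 1/(k·n₁)) = σ²·(k+1)/(k·n₁).
So n₁ = (1 + 1/k)·((z_{α/2} + z_β)/d)² = 1.250 × (2.802/1.00)².
n₁ = 1.250 × 7.85 = 9.8.
Round up: n₁ = 10, giving n₂ = 4 × 10 = 40.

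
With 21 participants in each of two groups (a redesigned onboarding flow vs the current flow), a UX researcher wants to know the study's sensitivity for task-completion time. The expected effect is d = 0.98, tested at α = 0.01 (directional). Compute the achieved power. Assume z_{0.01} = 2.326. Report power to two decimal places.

For two equal groups, power = Φ(d·√(n/2) − z_{α}).
d·√(n/2) = 0.98 × √(21/2) = 0.98 × 3.240 = 3.176.
z_β = 3.176 − 2.326 = 0.850.
Power = Φ(0.850) = 0.802.

power ≈ 0.80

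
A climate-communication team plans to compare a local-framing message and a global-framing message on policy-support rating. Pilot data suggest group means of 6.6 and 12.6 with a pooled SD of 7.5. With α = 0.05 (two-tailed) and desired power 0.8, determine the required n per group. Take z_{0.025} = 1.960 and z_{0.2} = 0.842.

Cohen's d = |M₁ − M₂| / SD_pooled = |6.6 − 12.6| / 7.5 = 6.0 / 7.5 = 0.800.
For two independent groups with equal n: n = 2·((z_{α/2} + z_β) / d)².
z_{α/2} + z_β = 1.960 + 0.842 = 2.802.
n = 2 × (2.802 / 0.800)² = 2 × 3.502² = 2 × 12.27 = 24.5.
Round up to the next whole participant.

n = 25 per group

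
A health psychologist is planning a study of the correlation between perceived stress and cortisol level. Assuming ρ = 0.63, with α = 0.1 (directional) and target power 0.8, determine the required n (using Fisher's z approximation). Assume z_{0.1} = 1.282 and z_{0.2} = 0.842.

Fisher's z: C = ½·ln((1+r)/(1−r)) = ½·ln(4.4054) = 0.7414.
n = ((z_{α} + z_β)/C)² + 3.
(1.282 + 0.842) / 0.7414 = 2.124 / 0.7414 = 2.865.
n = 2.865² + 3 = 8.21 + 3 = 11.2.
Round up.

n = 12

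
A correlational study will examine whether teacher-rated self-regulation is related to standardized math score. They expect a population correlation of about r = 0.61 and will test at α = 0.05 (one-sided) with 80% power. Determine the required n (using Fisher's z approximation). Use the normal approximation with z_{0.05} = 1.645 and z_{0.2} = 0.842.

n = 16

Fisher's z: C = ½·ln((1+r)/(1−r)) = ½·ln(4.1282) = 0.7089.
n = ((z_{α} + z_β)/C)² + 3.
(1.645 + 0.842) / 0.7089 = 2.487 / 0.7089 = 3.508.
n = 3.508² + 3 = 12.31 + 3 = 15.3.
Round up.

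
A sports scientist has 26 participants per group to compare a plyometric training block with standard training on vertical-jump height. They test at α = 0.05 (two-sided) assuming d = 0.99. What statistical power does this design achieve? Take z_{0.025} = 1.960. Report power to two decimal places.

For two equal groups, power = Φ(d·√(n/2) − z_{α/2}).
d·√(n/2) = 0.99 × √(26/2) = 0.99 × 3.606 = 3.569.
z_β = 3.569 − 1.960 = 1.609.
Power = Φ(1.609) = 0.946.

power ≈ 0.95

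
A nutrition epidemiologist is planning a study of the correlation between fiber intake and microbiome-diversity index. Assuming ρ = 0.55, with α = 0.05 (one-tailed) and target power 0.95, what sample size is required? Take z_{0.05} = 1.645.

Fisher's z: C = ½·ln((1+r)/(1−r)) = ½·ln(3.4444) = 0.6184.
n = ((z_{α} + z_β)/C)² + 3.
(1.645 + 1.645) / 0.6184 = 3.290 / 0.6184 = 5.320.
n = 5.320² + 3 = 28.30 + 3 = 31.3.
Round up.

n = 32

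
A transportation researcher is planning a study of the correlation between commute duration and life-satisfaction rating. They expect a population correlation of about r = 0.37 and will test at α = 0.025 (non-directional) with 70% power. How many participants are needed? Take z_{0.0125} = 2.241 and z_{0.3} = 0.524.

n = 54

Fisher's z: C = ½·ln((1+r)/(1−r)) = ½·ln(2.1746) = 0.3884.
n = ((z_{α/2} + z_β)/C)² + 3.
(2.241 + 0.524) / 0.3884 = 2.765 / 0.3884 = 7.119.
n = 7.119² + 3 = 50.68 + 3 = 53.7.
Round up.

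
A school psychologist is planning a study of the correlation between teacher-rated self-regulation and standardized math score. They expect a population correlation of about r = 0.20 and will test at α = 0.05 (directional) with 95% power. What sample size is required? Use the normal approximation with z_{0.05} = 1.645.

n = 267

Fisher's z: C = ½·ln((1+r)/(1−r)) = ½·ln(1.5000) = 0.2027.
n = ((z_{α} + z_β)/C)² + 3.
(1.645 + 1.645) / 0.2027 = 3.290 / 0.2027 = 16.231.
n = 16.231² + 3 = 263.44 + 3 = 266.4.
Round up.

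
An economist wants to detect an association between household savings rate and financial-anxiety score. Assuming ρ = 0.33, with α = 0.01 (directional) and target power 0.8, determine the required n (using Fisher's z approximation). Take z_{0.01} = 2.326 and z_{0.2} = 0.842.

n = 89

Fisher's z: C = ½·ln((1+r)/(1−r)) = ½·ln(1.9851) = 0.3428.
n = ((z_{α} + z_β)/C)² + 3.
(2.326 + 0.842) / 0.3428 = 3.168 / 0.3428 = 9.242.
n = 9.242² + 3 = 85.41 + 3 = 88.4.
Round up.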